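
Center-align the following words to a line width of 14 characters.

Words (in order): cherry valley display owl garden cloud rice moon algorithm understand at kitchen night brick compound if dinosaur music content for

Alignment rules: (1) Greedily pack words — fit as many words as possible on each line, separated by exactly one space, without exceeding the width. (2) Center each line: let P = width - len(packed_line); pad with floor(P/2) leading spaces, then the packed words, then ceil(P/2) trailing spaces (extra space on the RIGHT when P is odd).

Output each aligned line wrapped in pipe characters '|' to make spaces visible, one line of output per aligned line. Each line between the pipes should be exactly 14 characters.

Line 1: ['cherry', 'valley'] (min_width=13, slack=1)
Line 2: ['display', 'owl'] (min_width=11, slack=3)
Line 3: ['garden', 'cloud'] (min_width=12, slack=2)
Line 4: ['rice', 'moon'] (min_width=9, slack=5)
Line 5: ['algorithm'] (min_width=9, slack=5)
Line 6: ['understand', 'at'] (min_width=13, slack=1)
Line 7: ['kitchen', 'night'] (min_width=13, slack=1)
Line 8: ['brick', 'compound'] (min_width=14, slack=0)
Line 9: ['if', 'dinosaur'] (min_width=11, slack=3)
Line 10: ['music', 'content'] (min_width=13, slack=1)
Line 11: ['for'] (min_width=3, slack=11)

Answer: |cherry valley |
| display owl  |
| garden cloud |
|  rice moon   |
|  algorithm   |
|understand at |
|kitchen night |
|brick compound|
| if dinosaur  |
|music content |
|     for      |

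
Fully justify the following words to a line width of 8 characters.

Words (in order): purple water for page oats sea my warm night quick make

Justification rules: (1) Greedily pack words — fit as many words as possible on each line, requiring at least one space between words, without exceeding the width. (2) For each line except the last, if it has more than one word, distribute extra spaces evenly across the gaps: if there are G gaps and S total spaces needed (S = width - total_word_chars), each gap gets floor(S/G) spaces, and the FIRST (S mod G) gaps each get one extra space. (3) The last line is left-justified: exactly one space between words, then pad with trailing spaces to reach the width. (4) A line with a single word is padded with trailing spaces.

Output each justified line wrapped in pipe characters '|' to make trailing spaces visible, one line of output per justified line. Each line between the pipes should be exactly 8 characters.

Answer: |purple  |
|water   |
|for page|
|oats sea|
|my  warm|
|night   |
|quick   |
|make    |

Derivation:
Line 1: ['purple'] (min_width=6, slack=2)
Line 2: ['water'] (min_width=5, slack=3)
Line 3: ['for', 'page'] (min_width=8, slack=0)
Line 4: ['oats', 'sea'] (min_width=8, slack=0)
Line 5: ['my', 'warm'] (min_width=7, slack=1)
Line 6: ['night'] (min_width=5, slack=3)
Line 7: ['quick'] (min_width=5, slack=3)
Line 8: ['make'] (min_width=4, slack=4)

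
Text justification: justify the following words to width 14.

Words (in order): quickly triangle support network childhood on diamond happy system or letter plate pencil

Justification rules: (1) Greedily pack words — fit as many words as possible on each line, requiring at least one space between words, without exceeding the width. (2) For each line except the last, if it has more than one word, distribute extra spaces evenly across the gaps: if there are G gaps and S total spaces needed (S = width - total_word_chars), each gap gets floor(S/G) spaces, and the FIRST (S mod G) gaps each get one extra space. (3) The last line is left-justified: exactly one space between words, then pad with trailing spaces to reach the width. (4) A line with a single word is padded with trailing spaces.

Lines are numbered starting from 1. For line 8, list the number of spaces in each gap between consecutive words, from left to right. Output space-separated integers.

Line 1: ['quickly'] (min_width=7, slack=7)
Line 2: ['triangle'] (min_width=8, slack=6)
Line 3: ['support'] (min_width=7, slack=7)
Line 4: ['network'] (min_width=7, slack=7)
Line 5: ['childhood', 'on'] (min_width=12, slack=2)
Line 6: ['diamond', 'happy'] (min_width=13, slack=1)
Line 7: ['system', 'or'] (min_width=9, slack=5)
Line 8: ['letter', 'plate'] (min_width=12, slack=2)
Line 9: ['pencil'] (min_width=6, slack=8)

Answer: 3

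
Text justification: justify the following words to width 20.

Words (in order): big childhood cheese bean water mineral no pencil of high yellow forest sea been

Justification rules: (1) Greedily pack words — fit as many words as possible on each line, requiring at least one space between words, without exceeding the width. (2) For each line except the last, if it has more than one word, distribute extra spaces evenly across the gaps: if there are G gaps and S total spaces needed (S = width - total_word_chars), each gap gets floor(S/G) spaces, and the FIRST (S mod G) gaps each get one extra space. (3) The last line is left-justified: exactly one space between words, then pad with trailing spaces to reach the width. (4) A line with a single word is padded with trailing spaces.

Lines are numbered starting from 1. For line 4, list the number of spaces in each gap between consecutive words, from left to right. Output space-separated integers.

Line 1: ['big', 'childhood', 'cheese'] (min_width=20, slack=0)
Line 2: ['bean', 'water', 'mineral'] (min_width=18, slack=2)
Line 3: ['no', 'pencil', 'of', 'high'] (min_width=17, slack=3)
Line 4: ['yellow', 'forest', 'sea'] (min_width=17, slack=3)
Line 5: ['been'] (min_width=4, slack=16)

Answer: 3 2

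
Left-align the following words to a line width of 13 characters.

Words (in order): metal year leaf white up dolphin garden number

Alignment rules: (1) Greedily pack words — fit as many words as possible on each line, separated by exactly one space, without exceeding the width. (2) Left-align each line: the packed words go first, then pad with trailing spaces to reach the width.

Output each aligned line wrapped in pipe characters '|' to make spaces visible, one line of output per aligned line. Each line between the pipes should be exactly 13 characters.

Answer: |metal year   |
|leaf white up|
|dolphin      |
|garden number|

Derivation:
Line 1: ['metal', 'year'] (min_width=10, slack=3)
Line 2: ['leaf', 'white', 'up'] (min_width=13, slack=0)
Line 3: ['dolphin'] (min_width=7, slack=6)
Line 4: ['garden', 'number'] (min_width=13, slack=0)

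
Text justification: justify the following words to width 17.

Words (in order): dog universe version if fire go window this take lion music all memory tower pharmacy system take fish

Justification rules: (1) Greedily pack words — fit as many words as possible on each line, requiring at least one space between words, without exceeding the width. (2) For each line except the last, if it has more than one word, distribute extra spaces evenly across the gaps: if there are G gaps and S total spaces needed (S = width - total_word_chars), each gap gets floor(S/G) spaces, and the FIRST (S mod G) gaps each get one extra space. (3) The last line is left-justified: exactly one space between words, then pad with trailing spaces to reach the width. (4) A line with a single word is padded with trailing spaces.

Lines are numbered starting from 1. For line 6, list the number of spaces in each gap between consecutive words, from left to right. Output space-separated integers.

Answer: 3

Derivation:
Line 1: ['dog', 'universe'] (min_width=12, slack=5)
Line 2: ['version', 'if', 'fire'] (min_width=15, slack=2)
Line 3: ['go', 'window', 'this'] (min_width=14, slack=3)
Line 4: ['take', 'lion', 'music'] (min_width=15, slack=2)
Line 5: ['all', 'memory', 'tower'] (min_width=16, slack=1)
Line 6: ['pharmacy', 'system'] (min_width=15, slack=2)
Line 7: ['take', 'fish'] (min_width=9, slack=8)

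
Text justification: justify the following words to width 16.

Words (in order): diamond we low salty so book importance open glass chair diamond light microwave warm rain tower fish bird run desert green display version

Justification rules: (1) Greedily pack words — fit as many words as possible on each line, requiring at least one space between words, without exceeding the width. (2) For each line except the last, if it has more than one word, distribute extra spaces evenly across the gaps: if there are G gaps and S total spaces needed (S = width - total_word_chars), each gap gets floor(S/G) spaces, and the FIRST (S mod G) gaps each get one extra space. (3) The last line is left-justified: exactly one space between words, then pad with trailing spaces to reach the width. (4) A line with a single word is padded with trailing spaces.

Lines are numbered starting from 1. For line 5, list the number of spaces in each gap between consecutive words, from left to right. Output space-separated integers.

Answer: 4

Derivation:
Line 1: ['diamond', 'we', 'low'] (min_width=14, slack=2)
Line 2: ['salty', 'so', 'book'] (min_width=13, slack=3)
Line 3: ['importance', 'open'] (min_width=15, slack=1)
Line 4: ['glass', 'chair'] (min_width=11, slack=5)
Line 5: ['diamond', 'light'] (min_width=13, slack=3)
Line 6: ['microwave', 'warm'] (min_width=14, slack=2)
Line 7: ['rain', 'tower', 'fish'] (min_width=15, slack=1)
Line 8: ['bird', 'run', 'desert'] (min_width=15, slack=1)
Line 9: ['green', 'display'] (min_width=13, slack=3)
Line 10: ['version'] (min_width=7, slack=9)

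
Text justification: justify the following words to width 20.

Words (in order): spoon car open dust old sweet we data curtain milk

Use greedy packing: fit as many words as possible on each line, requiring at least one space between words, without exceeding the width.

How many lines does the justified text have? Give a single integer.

Answer: 3

Derivation:
Line 1: ['spoon', 'car', 'open', 'dust'] (min_width=19, slack=1)
Line 2: ['old', 'sweet', 'we', 'data'] (min_width=17, slack=3)
Line 3: ['curtain', 'milk'] (min_width=12, slack=8)
Total lines: 3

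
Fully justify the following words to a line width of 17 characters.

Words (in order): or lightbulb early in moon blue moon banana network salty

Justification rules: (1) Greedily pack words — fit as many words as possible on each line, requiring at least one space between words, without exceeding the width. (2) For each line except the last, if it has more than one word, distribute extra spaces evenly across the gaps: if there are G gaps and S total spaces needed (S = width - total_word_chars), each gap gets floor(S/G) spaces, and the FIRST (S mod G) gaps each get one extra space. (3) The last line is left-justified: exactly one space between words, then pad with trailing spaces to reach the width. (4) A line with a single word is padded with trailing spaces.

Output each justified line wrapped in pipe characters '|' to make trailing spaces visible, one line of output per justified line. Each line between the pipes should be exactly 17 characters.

Line 1: ['or', 'lightbulb'] (min_width=12, slack=5)
Line 2: ['early', 'in', 'moon'] (min_width=13, slack=4)
Line 3: ['blue', 'moon', 'banana'] (min_width=16, slack=1)
Line 4: ['network', 'salty'] (min_width=13, slack=4)

Answer: |or      lightbulb|
|early   in   moon|
|blue  moon banana|
|network salty    |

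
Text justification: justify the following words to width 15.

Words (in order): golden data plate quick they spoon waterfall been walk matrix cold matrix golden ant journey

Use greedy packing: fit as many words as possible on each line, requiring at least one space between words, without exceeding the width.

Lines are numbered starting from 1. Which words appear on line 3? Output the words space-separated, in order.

Line 1: ['golden', 'data'] (min_width=11, slack=4)
Line 2: ['plate', 'quick'] (min_width=11, slack=4)
Line 3: ['they', 'spoon'] (min_width=10, slack=5)
Line 4: ['waterfall', 'been'] (min_width=14, slack=1)
Line 5: ['walk', 'matrix'] (min_width=11, slack=4)
Line 6: ['cold', 'matrix'] (min_width=11, slack=4)
Line 7: ['golden', 'ant'] (min_width=10, slack=5)
Line 8: ['journey'] (min_width=7, slack=8)

Answer: they spoon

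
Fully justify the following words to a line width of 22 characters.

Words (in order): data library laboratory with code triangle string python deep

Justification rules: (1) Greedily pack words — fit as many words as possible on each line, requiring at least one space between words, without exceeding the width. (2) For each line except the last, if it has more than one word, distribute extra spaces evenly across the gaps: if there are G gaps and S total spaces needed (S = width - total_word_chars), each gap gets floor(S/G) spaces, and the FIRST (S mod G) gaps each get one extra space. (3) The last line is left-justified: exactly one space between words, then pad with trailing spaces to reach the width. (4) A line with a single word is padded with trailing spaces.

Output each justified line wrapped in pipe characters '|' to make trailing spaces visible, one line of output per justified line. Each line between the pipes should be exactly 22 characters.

Line 1: ['data', 'library'] (min_width=12, slack=10)
Line 2: ['laboratory', 'with', 'code'] (min_width=20, slack=2)
Line 3: ['triangle', 'string', 'python'] (min_width=22, slack=0)
Line 4: ['deep'] (min_width=4, slack=18)

Answer: |data           library|
|laboratory  with  code|
|triangle string python|
|deep                  |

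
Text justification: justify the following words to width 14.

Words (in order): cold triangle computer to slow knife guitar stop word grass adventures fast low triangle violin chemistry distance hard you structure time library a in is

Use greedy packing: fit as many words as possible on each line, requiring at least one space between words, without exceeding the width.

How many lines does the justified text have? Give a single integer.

Answer: 14

Derivation:
Line 1: ['cold', 'triangle'] (min_width=13, slack=1)
Line 2: ['computer', 'to'] (min_width=11, slack=3)
Line 3: ['slow', 'knife'] (min_width=10, slack=4)
Line 4: ['guitar', 'stop'] (min_width=11, slack=3)
Line 5: ['word', 'grass'] (min_width=10, slack=4)
Line 6: ['adventures'] (min_width=10, slack=4)
Line 7: ['fast', 'low'] (min_width=8, slack=6)
Line 8: ['triangle'] (min_width=8, slack=6)
Line 9: ['violin'] (min_width=6, slack=8)
Line 10: ['chemistry'] (min_width=9, slack=5)
Line 11: ['distance', 'hard'] (min_width=13, slack=1)
Line 12: ['you', 'structure'] (min_width=13, slack=1)
Line 13: ['time', 'library', 'a'] (min_width=14, slack=0)
Line 14: ['in', 'is'] (min_width=5, slack=9)
Total lines: 14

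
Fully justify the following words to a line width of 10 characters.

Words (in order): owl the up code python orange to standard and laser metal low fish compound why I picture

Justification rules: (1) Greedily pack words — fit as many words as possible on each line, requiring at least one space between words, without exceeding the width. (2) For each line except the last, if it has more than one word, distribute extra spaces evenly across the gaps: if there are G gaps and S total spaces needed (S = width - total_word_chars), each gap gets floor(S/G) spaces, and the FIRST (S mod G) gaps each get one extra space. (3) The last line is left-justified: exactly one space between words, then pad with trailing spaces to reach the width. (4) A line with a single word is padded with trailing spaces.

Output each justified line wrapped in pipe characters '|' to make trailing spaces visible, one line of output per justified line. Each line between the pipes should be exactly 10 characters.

Line 1: ['owl', 'the', 'up'] (min_width=10, slack=0)
Line 2: ['code'] (min_width=4, slack=6)
Line 3: ['python'] (min_width=6, slack=4)
Line 4: ['orange', 'to'] (min_width=9, slack=1)
Line 5: ['standard'] (min_width=8, slack=2)
Line 6: ['and', 'laser'] (min_width=9, slack=1)
Line 7: ['metal', 'low'] (min_width=9, slack=1)
Line 8: ['fish'] (min_width=4, slack=6)
Line 9: ['compound'] (min_width=8, slack=2)
Line 10: ['why', 'I'] (min_width=5, slack=5)
Line 11: ['picture'] (min_width=7, slack=3)

Answer: |owl the up|
|code      |
|python    |
|orange  to|
|standard  |
|and  laser|
|metal  low|
|fish      |
|compound  |
|why      I|
|picture   |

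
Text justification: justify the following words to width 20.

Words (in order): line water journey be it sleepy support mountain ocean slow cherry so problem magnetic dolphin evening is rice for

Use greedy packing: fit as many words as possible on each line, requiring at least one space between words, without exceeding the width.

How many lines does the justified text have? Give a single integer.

Answer: 6

Derivation:
Line 1: ['line', 'water', 'journey'] (min_width=18, slack=2)
Line 2: ['be', 'it', 'sleepy', 'support'] (min_width=20, slack=0)
Line 3: ['mountain', 'ocean', 'slow'] (min_width=19, slack=1)
Line 4: ['cherry', 'so', 'problem'] (min_width=17, slack=3)
Line 5: ['magnetic', 'dolphin'] (min_width=16, slack=4)
Line 6: ['evening', 'is', 'rice', 'for'] (min_width=19, slack=1)
Total lines: 6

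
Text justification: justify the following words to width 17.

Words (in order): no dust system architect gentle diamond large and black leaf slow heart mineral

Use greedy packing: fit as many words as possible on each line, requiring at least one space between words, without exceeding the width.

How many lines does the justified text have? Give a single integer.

Line 1: ['no', 'dust', 'system'] (min_width=14, slack=3)
Line 2: ['architect', 'gentle'] (min_width=16, slack=1)
Line 3: ['diamond', 'large', 'and'] (min_width=17, slack=0)
Line 4: ['black', 'leaf', 'slow'] (min_width=15, slack=2)
Line 5: ['heart', 'mineral'] (min_width=13, slack=4)
Total lines: 5

Answer: 5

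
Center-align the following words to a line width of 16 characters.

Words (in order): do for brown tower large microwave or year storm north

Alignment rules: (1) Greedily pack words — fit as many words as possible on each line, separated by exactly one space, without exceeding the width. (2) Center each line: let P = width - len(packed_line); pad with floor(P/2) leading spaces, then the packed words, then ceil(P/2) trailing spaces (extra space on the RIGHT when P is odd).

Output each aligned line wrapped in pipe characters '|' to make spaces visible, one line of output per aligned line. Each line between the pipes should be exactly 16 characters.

Line 1: ['do', 'for', 'brown'] (min_width=12, slack=4)
Line 2: ['tower', 'large'] (min_width=11, slack=5)
Line 3: ['microwave', 'or'] (min_width=12, slack=4)
Line 4: ['year', 'storm', 'north'] (min_width=16, slack=0)

Answer: |  do for brown  |
|  tower large   |
|  microwave or  |
|year storm north|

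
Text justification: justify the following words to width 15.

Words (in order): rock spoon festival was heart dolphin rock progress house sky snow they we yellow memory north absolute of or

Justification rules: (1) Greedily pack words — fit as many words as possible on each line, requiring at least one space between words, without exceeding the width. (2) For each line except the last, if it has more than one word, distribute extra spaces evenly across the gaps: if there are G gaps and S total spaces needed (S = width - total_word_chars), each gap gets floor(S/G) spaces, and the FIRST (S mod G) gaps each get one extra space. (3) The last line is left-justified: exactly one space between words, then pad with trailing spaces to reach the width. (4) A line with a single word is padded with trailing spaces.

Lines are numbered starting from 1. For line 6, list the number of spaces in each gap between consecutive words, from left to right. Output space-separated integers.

Answer: 2 1

Derivation:
Line 1: ['rock', 'spoon'] (min_width=10, slack=5)
Line 2: ['festival', 'was'] (min_width=12, slack=3)
Line 3: ['heart', 'dolphin'] (min_width=13, slack=2)
Line 4: ['rock', 'progress'] (min_width=13, slack=2)
Line 5: ['house', 'sky', 'snow'] (min_width=14, slack=1)
Line 6: ['they', 'we', 'yellow'] (min_width=14, slack=1)
Line 7: ['memory', 'north'] (min_width=12, slack=3)
Line 8: ['absolute', 'of', 'or'] (min_width=14, slack=1)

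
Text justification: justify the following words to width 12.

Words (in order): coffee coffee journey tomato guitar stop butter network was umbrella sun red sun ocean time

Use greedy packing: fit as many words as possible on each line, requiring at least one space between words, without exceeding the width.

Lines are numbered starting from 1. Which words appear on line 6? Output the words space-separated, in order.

Answer: butter

Derivation:
Line 1: ['coffee'] (min_width=6, slack=6)
Line 2: ['coffee'] (min_width=6, slack=6)
Line 3: ['journey'] (min_width=7, slack=5)
Line 4: ['tomato'] (min_width=6, slack=6)
Line 5: ['guitar', 'stop'] (min_width=11, slack=1)
Line 6: ['butter'] (min_width=6, slack=6)
Line 7: ['network', 'was'] (min_width=11, slack=1)
Line 8: ['umbrella', 'sun'] (min_width=12, slack=0)
Line 9: ['red', 'sun'] (min_width=7, slack=5)
Line 10: ['ocean', 'time'] (min_width=10, slack=2)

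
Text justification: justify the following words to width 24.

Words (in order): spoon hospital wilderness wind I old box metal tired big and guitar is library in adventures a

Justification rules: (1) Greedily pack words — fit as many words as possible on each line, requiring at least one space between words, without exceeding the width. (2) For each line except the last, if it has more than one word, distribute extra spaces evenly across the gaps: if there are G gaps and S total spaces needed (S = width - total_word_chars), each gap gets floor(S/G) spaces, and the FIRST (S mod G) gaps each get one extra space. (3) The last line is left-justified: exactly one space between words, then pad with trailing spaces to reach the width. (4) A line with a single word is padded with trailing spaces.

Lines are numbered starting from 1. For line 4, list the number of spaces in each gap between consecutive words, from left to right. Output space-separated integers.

Line 1: ['spoon', 'hospital'] (min_width=14, slack=10)
Line 2: ['wilderness', 'wind', 'I', 'old'] (min_width=21, slack=3)
Line 3: ['box', 'metal', 'tired', 'big', 'and'] (min_width=23, slack=1)
Line 4: ['guitar', 'is', 'library', 'in'] (min_width=20, slack=4)
Line 5: ['adventures', 'a'] (min_width=12, slack=12)

Answer: 3 2 2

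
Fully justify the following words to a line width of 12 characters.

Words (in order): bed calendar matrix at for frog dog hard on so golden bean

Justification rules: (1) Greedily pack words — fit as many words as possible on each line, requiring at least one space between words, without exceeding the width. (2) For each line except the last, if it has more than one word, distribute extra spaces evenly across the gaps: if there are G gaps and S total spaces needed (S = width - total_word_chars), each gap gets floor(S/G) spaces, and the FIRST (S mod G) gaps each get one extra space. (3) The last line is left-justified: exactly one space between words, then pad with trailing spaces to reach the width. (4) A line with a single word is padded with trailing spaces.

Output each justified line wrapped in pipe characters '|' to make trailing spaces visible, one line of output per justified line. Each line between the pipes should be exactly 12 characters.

Answer: |bed calendar|
|matrix    at|
|for frog dog|
|hard  on  so|
|golden bean |

Derivation:
Line 1: ['bed', 'calendar'] (min_width=12, slack=0)
Line 2: ['matrix', 'at'] (min_width=9, slack=3)
Line 3: ['for', 'frog', 'dog'] (min_width=12, slack=0)
Line 4: ['hard', 'on', 'so'] (min_width=10, slack=2)
Line 5: ['golden', 'bean'] (min_width=11, slack=1)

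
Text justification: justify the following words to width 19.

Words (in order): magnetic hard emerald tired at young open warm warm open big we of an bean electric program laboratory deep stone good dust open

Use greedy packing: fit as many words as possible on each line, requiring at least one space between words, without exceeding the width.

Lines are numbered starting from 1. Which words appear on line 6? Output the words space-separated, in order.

Line 1: ['magnetic', 'hard'] (min_width=13, slack=6)
Line 2: ['emerald', 'tired', 'at'] (min_width=16, slack=3)
Line 3: ['young', 'open', 'warm'] (min_width=15, slack=4)
Line 4: ['warm', 'open', 'big', 'we', 'of'] (min_width=19, slack=0)
Line 5: ['an', 'bean', 'electric'] (min_width=16, slack=3)
Line 6: ['program', 'laboratory'] (min_width=18, slack=1)
Line 7: ['deep', 'stone', 'good'] (min_width=15, slack=4)
Line 8: ['dust', 'open'] (min_width=9, slack=10)

Answer: program laboratory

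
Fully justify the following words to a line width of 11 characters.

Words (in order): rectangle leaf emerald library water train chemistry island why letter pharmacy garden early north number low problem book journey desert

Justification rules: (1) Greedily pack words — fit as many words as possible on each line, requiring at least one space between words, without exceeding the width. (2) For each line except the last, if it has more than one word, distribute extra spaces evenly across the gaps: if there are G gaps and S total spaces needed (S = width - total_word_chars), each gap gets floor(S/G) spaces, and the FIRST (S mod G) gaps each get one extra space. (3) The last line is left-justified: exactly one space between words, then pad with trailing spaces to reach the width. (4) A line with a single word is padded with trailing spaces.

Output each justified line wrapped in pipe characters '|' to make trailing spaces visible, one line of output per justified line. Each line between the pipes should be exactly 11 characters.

Line 1: ['rectangle'] (min_width=9, slack=2)
Line 2: ['leaf'] (min_width=4, slack=7)
Line 3: ['emerald'] (min_width=7, slack=4)
Line 4: ['library'] (min_width=7, slack=4)
Line 5: ['water', 'train'] (min_width=11, slack=0)
Line 6: ['chemistry'] (min_width=9, slack=2)
Line 7: ['island', 'why'] (min_width=10, slack=1)
Line 8: ['letter'] (min_width=6, slack=5)
Line 9: ['pharmacy'] (min_width=8, slack=3)
Line 10: ['garden'] (min_width=6, slack=5)
Line 11: ['early', 'north'] (min_width=11, slack=0)
Line 12: ['number', 'low'] (min_width=10, slack=1)
Line 13: ['problem'] (min_width=7, slack=4)
Line 14: ['book'] (min_width=4, slack=7)
Line 15: ['journey'] (min_width=7, slack=4)
Line 16: ['desert'] (min_width=6, slack=5)

Answer: |rectangle  |
|leaf       |
|emerald    |
|library    |
|water train|
|chemistry  |
|island  why|
|letter     |
|pharmacy   |
|garden     |
|early north|
|number  low|
|problem    |
|book       |
|journey    |
|desert     |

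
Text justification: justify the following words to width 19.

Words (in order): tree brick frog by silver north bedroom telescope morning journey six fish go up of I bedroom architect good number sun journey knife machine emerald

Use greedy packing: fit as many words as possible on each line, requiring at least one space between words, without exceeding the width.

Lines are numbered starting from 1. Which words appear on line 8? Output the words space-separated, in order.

Line 1: ['tree', 'brick', 'frog', 'by'] (min_width=18, slack=1)
Line 2: ['silver', 'north'] (min_width=12, slack=7)
Line 3: ['bedroom', 'telescope'] (min_width=17, slack=2)
Line 4: ['morning', 'journey', 'six'] (min_width=19, slack=0)
Line 5: ['fish', 'go', 'up', 'of', 'I'] (min_width=15, slack=4)
Line 6: ['bedroom', 'architect'] (min_width=17, slack=2)
Line 7: ['good', 'number', 'sun'] (min_width=15, slack=4)
Line 8: ['journey', 'knife'] (min_width=13, slack=6)
Line 9: ['machine', 'emerald'] (min_width=15, slack=4)

Answer: journey knife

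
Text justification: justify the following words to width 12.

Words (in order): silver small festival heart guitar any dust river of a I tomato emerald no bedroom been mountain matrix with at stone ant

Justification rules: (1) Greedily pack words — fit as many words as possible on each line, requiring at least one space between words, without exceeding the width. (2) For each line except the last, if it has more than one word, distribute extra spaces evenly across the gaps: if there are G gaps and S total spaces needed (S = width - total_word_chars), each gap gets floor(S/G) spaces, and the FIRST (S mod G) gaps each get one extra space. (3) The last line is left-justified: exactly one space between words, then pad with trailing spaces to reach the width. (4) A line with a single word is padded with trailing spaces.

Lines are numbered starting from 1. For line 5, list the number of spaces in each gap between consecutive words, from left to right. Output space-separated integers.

Line 1: ['silver', 'small'] (min_width=12, slack=0)
Line 2: ['festival'] (min_width=8, slack=4)
Line 3: ['heart', 'guitar'] (min_width=12, slack=0)
Line 4: ['any', 'dust'] (min_width=8, slack=4)
Line 5: ['river', 'of', 'a', 'I'] (min_width=12, slack=0)
Line 6: ['tomato'] (min_width=6, slack=6)
Line 7: ['emerald', 'no'] (min_width=10, slack=2)
Line 8: ['bedroom', 'been'] (min_width=12, slack=0)
Line 9: ['mountain'] (min_width=8, slack=4)
Line 10: ['matrix', 'with'] (min_width=11, slack=1)
Line 11: ['at', 'stone', 'ant'] (min_width=12, slack=0)

Answer: 1 1 1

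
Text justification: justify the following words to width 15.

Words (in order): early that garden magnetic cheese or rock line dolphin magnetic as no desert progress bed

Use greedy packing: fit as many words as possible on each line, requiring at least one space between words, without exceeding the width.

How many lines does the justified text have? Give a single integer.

Answer: 7

Derivation:
Line 1: ['early', 'that'] (min_width=10, slack=5)
Line 2: ['garden', 'magnetic'] (min_width=15, slack=0)
Line 3: ['cheese', 'or', 'rock'] (min_width=14, slack=1)
Line 4: ['line', 'dolphin'] (min_width=12, slack=3)
Line 5: ['magnetic', 'as', 'no'] (min_width=14, slack=1)
Line 6: ['desert', 'progress'] (min_width=15, slack=0)
Line 7: ['bed'] (min_width=3, slack=12)
Total lines: 7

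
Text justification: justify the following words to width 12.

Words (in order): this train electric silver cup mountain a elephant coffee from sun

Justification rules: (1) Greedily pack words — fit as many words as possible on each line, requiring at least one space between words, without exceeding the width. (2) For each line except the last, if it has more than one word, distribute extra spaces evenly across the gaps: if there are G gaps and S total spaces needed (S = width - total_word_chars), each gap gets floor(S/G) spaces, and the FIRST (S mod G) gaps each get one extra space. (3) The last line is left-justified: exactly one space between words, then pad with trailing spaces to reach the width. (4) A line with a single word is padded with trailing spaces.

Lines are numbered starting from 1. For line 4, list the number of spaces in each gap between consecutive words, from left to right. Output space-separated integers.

Line 1: ['this', 'train'] (min_width=10, slack=2)
Line 2: ['electric'] (min_width=8, slack=4)
Line 3: ['silver', 'cup'] (min_width=10, slack=2)
Line 4: ['mountain', 'a'] (min_width=10, slack=2)
Line 5: ['elephant'] (min_width=8, slack=4)
Line 6: ['coffee', 'from'] (min_width=11, slack=1)
Line 7: ['sun'] (min_width=3, slack=9)

Answer: 3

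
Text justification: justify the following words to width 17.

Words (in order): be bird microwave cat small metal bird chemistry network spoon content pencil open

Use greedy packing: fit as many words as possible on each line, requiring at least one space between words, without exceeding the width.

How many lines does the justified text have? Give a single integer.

Answer: 6

Derivation:
Line 1: ['be', 'bird', 'microwave'] (min_width=17, slack=0)
Line 2: ['cat', 'small', 'metal'] (min_width=15, slack=2)
Line 3: ['bird', 'chemistry'] (min_width=14, slack=3)
Line 4: ['network', 'spoon'] (min_width=13, slack=4)
Line 5: ['content', 'pencil'] (min_width=14, slack=3)
Line 6: ['open'] (min_width=4, slack=13)
Total lines: 6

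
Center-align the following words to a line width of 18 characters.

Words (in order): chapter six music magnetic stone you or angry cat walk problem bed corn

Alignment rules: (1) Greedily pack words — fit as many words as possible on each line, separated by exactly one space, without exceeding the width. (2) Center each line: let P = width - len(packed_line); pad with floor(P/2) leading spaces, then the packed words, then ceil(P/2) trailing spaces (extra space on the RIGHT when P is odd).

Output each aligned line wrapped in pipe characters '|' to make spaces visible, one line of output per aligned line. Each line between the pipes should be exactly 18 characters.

Line 1: ['chapter', 'six', 'music'] (min_width=17, slack=1)
Line 2: ['magnetic', 'stone', 'you'] (min_width=18, slack=0)
Line 3: ['or', 'angry', 'cat', 'walk'] (min_width=17, slack=1)
Line 4: ['problem', 'bed', 'corn'] (min_width=16, slack=2)

Answer: |chapter six music |
|magnetic stone you|
|or angry cat walk |
| problem bed corn |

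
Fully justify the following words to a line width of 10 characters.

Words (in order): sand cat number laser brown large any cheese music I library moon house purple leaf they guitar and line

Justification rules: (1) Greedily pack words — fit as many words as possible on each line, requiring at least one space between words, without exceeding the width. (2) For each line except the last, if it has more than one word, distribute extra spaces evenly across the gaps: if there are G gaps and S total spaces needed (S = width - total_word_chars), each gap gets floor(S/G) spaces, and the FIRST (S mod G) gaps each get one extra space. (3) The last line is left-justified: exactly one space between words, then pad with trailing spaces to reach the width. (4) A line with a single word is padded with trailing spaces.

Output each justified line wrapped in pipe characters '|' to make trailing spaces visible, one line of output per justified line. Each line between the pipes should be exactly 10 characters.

Answer: |sand   cat|
|number    |
|laser     |
|brown     |
|large  any|
|cheese    |
|music    I|
|library   |
|moon house|
|purple    |
|leaf  they|
|guitar and|
|line      |

Derivation:
Line 1: ['sand', 'cat'] (min_width=8, slack=2)
Line 2: ['number'] (min_width=6, slack=4)
Line 3: ['laser'] (min_width=5, slack=5)
Line 4: ['brown'] (min_width=5, slack=5)
Line 5: ['large', 'any'] (min_width=9, slack=1)
Line 6: ['cheese'] (min_width=6, slack=4)
Line 7: ['music', 'I'] (min_width=7, slack=3)
Line 8: ['library'] (min_width=7, slack=3)
Line 9: ['moon', 'house'] (min_width=10, slack=0)
Line 10: ['purple'] (min_width=6, slack=4)
Line 11: ['leaf', 'they'] (min_width=9, slack=1)
Line 12: ['guitar', 'and'] (min_width=10, slack=0)
Line 13: ['line'] (min_width=4, slack=6)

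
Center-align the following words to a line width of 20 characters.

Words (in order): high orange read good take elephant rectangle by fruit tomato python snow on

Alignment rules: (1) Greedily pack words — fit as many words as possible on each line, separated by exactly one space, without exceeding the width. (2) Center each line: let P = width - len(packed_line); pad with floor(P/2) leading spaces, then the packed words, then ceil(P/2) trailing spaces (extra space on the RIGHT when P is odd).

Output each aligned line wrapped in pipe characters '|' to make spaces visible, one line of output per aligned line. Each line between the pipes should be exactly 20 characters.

Answer: |  high orange read  |
| good take elephant |
| rectangle by fruit |
| tomato python snow |
|         on         |

Derivation:
Line 1: ['high', 'orange', 'read'] (min_width=16, slack=4)
Line 2: ['good', 'take', 'elephant'] (min_width=18, slack=2)
Line 3: ['rectangle', 'by', 'fruit'] (min_width=18, slack=2)
Line 4: ['tomato', 'python', 'snow'] (min_width=18, slack=2)
Line 5: ['on'] (min_width=2, slack=18)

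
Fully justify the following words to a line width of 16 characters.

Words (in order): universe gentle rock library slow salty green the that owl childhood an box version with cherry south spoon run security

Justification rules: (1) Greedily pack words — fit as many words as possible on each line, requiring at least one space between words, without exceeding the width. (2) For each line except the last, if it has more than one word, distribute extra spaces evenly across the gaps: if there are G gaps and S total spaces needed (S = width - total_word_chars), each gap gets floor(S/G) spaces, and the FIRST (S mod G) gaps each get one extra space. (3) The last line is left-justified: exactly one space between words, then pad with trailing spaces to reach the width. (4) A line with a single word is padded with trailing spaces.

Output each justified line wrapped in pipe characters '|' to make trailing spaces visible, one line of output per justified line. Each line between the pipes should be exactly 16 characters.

Answer: |universe  gentle|
|rock     library|
|slow salty green|
|the   that   owl|
|childhood an box|
|version     with|
|cherry     south|
|spoon        run|
|security        |

Derivation:
Line 1: ['universe', 'gentle'] (min_width=15, slack=1)
Line 2: ['rock', 'library'] (min_width=12, slack=4)
Line 3: ['slow', 'salty', 'green'] (min_width=16, slack=0)
Line 4: ['the', 'that', 'owl'] (min_width=12, slack=4)
Line 5: ['childhood', 'an', 'box'] (min_width=16, slack=0)
Line 6: ['version', 'with'] (min_width=12, slack=4)
Line 7: ['cherry', 'south'] (min_width=12, slack=4)
Line 8: ['spoon', 'run'] (min_width=9, slack=7)
Line 9: ['security'] (min_width=8, slack=8)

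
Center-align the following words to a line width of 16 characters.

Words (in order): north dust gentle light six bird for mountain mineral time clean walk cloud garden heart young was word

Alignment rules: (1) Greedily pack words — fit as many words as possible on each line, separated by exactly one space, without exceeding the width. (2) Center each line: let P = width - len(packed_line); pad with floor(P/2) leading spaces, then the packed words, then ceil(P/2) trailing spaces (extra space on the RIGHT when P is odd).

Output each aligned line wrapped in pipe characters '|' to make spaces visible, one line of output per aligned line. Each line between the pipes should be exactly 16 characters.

Answer: |   north dust   |
|gentle light six|
|    bird for    |
|mountain mineral|
|time clean walk |
|  cloud garden  |
|heart young was |
|      word      |

Derivation:
Line 1: ['north', 'dust'] (min_width=10, slack=6)
Line 2: ['gentle', 'light', 'six'] (min_width=16, slack=0)
Line 3: ['bird', 'for'] (min_width=8, slack=8)
Line 4: ['mountain', 'mineral'] (min_width=16, slack=0)
Line 5: ['time', 'clean', 'walk'] (min_width=15, slack=1)
Line 6: ['cloud', 'garden'] (min_width=12, slack=4)
Line 7: ['heart', 'young', 'was'] (min_width=15, slack=1)
Line 8: ['word'] (min_width=4, slack=12)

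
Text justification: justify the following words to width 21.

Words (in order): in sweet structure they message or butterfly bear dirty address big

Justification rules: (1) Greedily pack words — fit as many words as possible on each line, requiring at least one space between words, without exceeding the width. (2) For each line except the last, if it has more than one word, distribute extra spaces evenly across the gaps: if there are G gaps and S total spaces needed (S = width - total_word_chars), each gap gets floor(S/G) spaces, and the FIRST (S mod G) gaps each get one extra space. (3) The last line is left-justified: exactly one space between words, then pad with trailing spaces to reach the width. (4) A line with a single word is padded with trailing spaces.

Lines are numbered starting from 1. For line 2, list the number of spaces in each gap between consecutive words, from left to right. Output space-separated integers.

Line 1: ['in', 'sweet', 'structure'] (min_width=18, slack=3)
Line 2: ['they', 'message', 'or'] (min_width=15, slack=6)
Line 3: ['butterfly', 'bear', 'dirty'] (min_width=20, slack=1)
Line 4: ['address', 'big'] (min_width=11, slack=10)

Answer: 4 4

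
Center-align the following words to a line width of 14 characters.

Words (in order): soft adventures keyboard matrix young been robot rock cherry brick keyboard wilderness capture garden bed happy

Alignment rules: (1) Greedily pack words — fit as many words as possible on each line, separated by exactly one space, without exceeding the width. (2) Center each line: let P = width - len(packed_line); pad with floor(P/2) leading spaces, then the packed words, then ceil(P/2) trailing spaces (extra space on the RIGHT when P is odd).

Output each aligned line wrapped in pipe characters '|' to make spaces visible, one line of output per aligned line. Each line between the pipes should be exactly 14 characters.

Line 1: ['soft'] (min_width=4, slack=10)
Line 2: ['adventures'] (min_width=10, slack=4)
Line 3: ['keyboard'] (min_width=8, slack=6)
Line 4: ['matrix', 'young'] (min_width=12, slack=2)
Line 5: ['been', 'robot'] (min_width=10, slack=4)
Line 6: ['rock', 'cherry'] (min_width=11, slack=3)
Line 7: ['brick', 'keyboard'] (min_width=14, slack=0)
Line 8: ['wilderness'] (min_width=10, slack=4)
Line 9: ['capture', 'garden'] (min_width=14, slack=0)
Line 10: ['bed', 'happy'] (min_width=9, slack=5)

Answer: |     soft     |
|  adventures  |
|   keyboard   |
| matrix young |
|  been robot  |
| rock cherry  |
|brick keyboard|
|  wilderness  |
|capture garden|
|  bed happy   |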